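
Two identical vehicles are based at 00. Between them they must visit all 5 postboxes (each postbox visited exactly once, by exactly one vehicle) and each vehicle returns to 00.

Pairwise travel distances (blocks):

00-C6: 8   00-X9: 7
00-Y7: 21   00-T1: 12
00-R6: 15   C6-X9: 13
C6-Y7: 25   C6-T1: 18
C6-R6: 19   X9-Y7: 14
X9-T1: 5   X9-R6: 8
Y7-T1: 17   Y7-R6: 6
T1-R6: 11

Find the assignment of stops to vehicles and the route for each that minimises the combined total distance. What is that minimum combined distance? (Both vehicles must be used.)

Minimum combined distance: 66 blocks.

Try each way of splitting the stops between the two vehicles (each non-empty) and, for each split, find the best tour for each vehicle:
  {C6} + {X9, Y7, T1, R6}: 16 + 50 = 66
  {X9} + {C6, Y7, T1, R6}: 14 + 62 = 76
  {C6, X9} + {Y7, T1, R6}: 28 + 50 = 78
  {Y7} + {C6, X9, T1, R6}: 42 + 50 = 92
  {C6, Y7} + {X9, T1, R6}: 54 + 38 = 92
  {X9, Y7} + {C6, T1, R6}: 42 + 50 = 92
  … (15 splits in total)
Best: vehicle 1 00 → C6 → 00 = 16; vehicle 2 00 → X9 → Y7 → R6 → T1 → 00 = 50; combined 66.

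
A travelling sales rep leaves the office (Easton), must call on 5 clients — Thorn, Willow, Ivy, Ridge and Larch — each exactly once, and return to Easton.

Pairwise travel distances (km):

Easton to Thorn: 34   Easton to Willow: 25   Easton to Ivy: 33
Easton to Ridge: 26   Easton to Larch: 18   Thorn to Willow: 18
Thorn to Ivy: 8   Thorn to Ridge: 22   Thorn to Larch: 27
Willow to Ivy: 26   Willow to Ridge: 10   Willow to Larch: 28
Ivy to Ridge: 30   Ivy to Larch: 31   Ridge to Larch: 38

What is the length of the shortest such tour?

With 5 stops there are 5!/2 = 60 distinct round trips (a route and its reverse cost the same).
Easton→Thorn→Willow→Ivy→Ridge→Larch→Easton: 34+18+26+30+38+18 = 164
Easton→Thorn→Willow→Ivy→Larch→Ridge→Easton: 34+18+26+31+38+26 = 173
Easton→Thorn→Willow→Ridge→Ivy→Larch→Easton: 34+18+10+30+31+18 = 141
Easton→Thorn→Willow→Ridge→Larch→Ivy→Easton: 34+18+10+38+31+33 = 164
Easton→Thorn→Willow→Larch→Ivy→Ridge→Easton: 34+18+28+31+30+26 = 167
Easton→Thorn→Willow→Larch→Ridge→Ivy→Easton: 34+18+28+38+30+33 = 181
Easton→Thorn→Ivy→Willow→Ridge→Larch→Easton: 34+8+26+10+38+18 = 134
Easton→Thorn→Ivy→Willow→Larch→Ridge→Easton: 34+8+26+28+38+26 = 160
Easton→Thorn→Ivy→Ridge→Willow→Larch→Easton: 34+8+30+10+28+18 = 128
Easton→Thorn→Ivy→Ridge→Larch→Willow→Easton: 34+8+30+38+28+25 = 163
Easton→Thorn→Ivy→Larch→Willow→Ridge→Easton: 34+8+31+28+10+26 = 137
Easton→Thorn→Ivy→Larch→Ridge→Willow→Easton: 34+8+31+38+10+25 = 146
Easton→Thorn→Ridge→Willow→Ivy→Larch→Easton: 34+22+10+26+31+18 = 141
Easton→Thorn→Ridge→Willow→Larch→Ivy→Easton: 34+22+10+28+31+33 = 158
… (46 more)
Easton→Ridge→Willow→Thorn→Ivy→Larch→Easton: 26+10+18+8+31+18 = 111  ← best
The minimum is 111.
One optimal route: Easton → Ridge → Willow → Thorn → Ivy → Larch → Easton (or its reverse).

Shortest round trip = 111 km.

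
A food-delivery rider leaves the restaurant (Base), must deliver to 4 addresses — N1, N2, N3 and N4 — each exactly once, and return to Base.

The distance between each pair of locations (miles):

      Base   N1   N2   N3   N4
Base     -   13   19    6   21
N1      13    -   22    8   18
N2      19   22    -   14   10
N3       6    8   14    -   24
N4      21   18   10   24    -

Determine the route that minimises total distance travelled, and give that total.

There are 12 distinct closed tours to check (reversals are equivalent).
Base → N1 → N2 → N3 → N4 → Base: 13+22+14+24+21 = 94
Base → N1 → N2 → N4 → N3 → Base: 13+22+10+24+6 = 75
Base → N1 → N3 → N2 → N4 → Base: 13+8+14+10+21 = 66
Base → N1 → N3 → N4 → N2 → Base: 13+8+24+10+19 = 74
Base → N1 → N4 → N2 → N3 → Base: 13+18+10+14+6 = 61
Base → N1 → N4 → N3 → N2 → Base: 13+18+24+14+19 = 88
Base → N2 → N1 → N3 → N4 → Base: 19+22+8+24+21 = 94
Base → N2 → N1 → N4 → N3 → Base: 19+22+18+24+6 = 89
Base → N2 → N3 → N1 → N4 → Base: 19+14+8+18+21 = 80
Base → N2 → N4 → N1 → N3 → Base: 19+10+18+8+6 = 61
Base → N3 → N1 → N2 → N4 → Base: 6+8+22+10+21 = 67
Base → N3 → N2 → N1 → N4 → Base: 6+14+22+18+21 = 81
The minimum is 61.
One optimal route: Base → N1 → N4 → N2 → N3 → Base (or its reverse).

61 miles — the shortest possible round trip.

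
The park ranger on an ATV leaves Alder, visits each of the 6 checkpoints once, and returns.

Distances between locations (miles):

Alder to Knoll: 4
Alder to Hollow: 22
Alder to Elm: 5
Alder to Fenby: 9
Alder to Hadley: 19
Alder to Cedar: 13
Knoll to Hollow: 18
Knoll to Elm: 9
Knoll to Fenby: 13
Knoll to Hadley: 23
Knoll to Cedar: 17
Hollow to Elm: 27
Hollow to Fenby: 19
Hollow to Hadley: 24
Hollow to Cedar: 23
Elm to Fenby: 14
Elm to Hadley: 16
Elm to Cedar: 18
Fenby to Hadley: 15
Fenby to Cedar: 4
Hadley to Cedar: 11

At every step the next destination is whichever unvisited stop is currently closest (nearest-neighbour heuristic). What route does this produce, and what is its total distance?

Alder → [Knoll:4 / Elm:5 / Fenby:9 / Cedar:13 / Hadley:19 / Hollow:22] → Knoll (4)
Knoll → [Elm:9 / Fenby:13 / Cedar:17 / Hollow:18 / Hadley:23] → Elm (9)
Elm → [Fenby:14 / Hadley:16 / Cedar:18 / Hollow:27] → Fenby (14)
Fenby → [Cedar:4 / Hadley:15 / Hollow:19] → Cedar (4)
Cedar → [Hadley:11 / Hollow:23] → Hadley (11)
Hadley → [Hollow:24] → Hollow (24)
Return Hollow→Alder: 22.
Total = 4 + 9 + 14 + 4 + 11 + 24 + 22 = 88.

Nearest-neighbour total = 88 miles; route Alder → Knoll → Elm → Fenby → Cedar → Hadley → Hollow → Alder.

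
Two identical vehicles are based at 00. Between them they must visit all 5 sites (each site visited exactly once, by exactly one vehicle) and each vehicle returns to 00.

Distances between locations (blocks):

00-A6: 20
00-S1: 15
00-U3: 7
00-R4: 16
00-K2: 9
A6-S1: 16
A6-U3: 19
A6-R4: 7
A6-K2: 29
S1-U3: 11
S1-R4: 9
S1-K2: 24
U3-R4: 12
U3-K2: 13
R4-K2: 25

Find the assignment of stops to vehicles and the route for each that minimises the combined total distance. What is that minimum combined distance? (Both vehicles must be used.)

Minimum combined distance: 72 blocks.

There are 2^4 − 1 = 15 ways to divide the 5 stops into two non-empty groups. For each, the best each vehicle can do is its own shortest tour through its group:
  {A6} + {S1, U3, R4, K2}: 40 + 58 = 98
  {S1} + {A6, U3, R4, K2}: 30 + 61 = 91
  {A6, S1} + {U3, R4, K2}: 51 + 50 = 101
  {U3} + {A6, S1, R4, K2}: 14 + 69 = 83
  {A6, U3} + {S1, R4, K2}: 46 + 58 = 104
  {S1, U3} + {A6, R4, K2}: 33 + 61 = 94
  … (15 splits in total)
  {A6, S1, U3, R4} + {K2}: 54 + 18 = 72  ← best
Best: vehicle 1 00 → A6 → R4 → S1 → U3 → 00 = 54; vehicle 2 00 → K2 → 00 = 18; combined 72.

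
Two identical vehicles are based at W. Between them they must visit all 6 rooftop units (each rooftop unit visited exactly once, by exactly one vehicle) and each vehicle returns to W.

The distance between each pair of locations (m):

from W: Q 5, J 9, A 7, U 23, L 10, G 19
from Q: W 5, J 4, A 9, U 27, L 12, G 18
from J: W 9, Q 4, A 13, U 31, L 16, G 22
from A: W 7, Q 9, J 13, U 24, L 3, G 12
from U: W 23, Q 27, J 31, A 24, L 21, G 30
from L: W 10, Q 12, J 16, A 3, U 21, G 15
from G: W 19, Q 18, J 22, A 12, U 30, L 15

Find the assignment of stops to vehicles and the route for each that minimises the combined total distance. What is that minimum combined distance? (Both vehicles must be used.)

Minimum combined distance: 96 m.

Try each way of splitting the stops between the two vehicles (each non-empty) and, for each split, find the best tour for each vehicle:
  {Q} + {J, A, U, L, G}: 10 + 90 = 100
  {J} + {Q, A, U, L, G}: 18 + 82 = 100
  {Q, J} + {A, U, L, G}: 18 + 78 = 96
  {A} + {Q, J, U, L, G}: 14 + 90 = 104
  {Q, A} + {J, U, L, G}: 21 + 90 = 111
  {J, A} + {Q, U, L, G}: 29 + 82 = 111
  … (31 splits in total)
Best: vehicle 1 W → Q → J → W = 18; vehicle 2 W → A → L → G → U → W = 78; combined 96.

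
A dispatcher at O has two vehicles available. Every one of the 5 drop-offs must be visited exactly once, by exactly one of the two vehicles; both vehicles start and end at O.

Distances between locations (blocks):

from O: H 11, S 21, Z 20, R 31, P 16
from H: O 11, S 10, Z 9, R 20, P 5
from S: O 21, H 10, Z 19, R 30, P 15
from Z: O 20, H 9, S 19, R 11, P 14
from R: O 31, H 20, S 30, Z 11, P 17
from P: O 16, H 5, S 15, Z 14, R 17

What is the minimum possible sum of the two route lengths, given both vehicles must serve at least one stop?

Try each way of splitting the stops between the two vehicles (each non-empty) and, for each split, find the best tour for each vehicle:
  {H} + {S, Z, R, P}: 22 + 84 = 106
  {S} + {H, Z, R, P}: 42 + 64 = 106
  {H, S} + {Z, R, P}: 42 + 64 = 106
  {Z} + {H, S, R, P}: 40 + 84 = 124
  {H, Z} + {S, R, P}: 40 + 84 = 124
  {S, Z} + {H, R, P}: 60 + 64 = 124
  … (15 splits in total)
Best: vehicle 1 O → H → O = 22; vehicle 2 O → S → Z → R → P → O = 84; combined 106.

106 blocks — the smallest possible combined total.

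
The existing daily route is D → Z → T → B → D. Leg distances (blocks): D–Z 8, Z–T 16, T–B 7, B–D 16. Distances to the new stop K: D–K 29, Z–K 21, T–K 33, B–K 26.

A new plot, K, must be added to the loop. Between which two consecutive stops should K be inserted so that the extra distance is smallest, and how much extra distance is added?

+38 blocks — insert K between Z and T.

Insertion cost between consecutive stops i–j is d(i,K) + d(K,j) − d(i,j):
  between D and Z: 29 + 21 − 8 = 42
  between Z and T: 21 + 33 − 16 = 38
  between T and B: 33 + 26 − 7 = 52
  between B and D: 26 + 29 − 16 = 39
Cheapest insertion is between Z and T, adding 38.
New total = 47 + 38 = 85.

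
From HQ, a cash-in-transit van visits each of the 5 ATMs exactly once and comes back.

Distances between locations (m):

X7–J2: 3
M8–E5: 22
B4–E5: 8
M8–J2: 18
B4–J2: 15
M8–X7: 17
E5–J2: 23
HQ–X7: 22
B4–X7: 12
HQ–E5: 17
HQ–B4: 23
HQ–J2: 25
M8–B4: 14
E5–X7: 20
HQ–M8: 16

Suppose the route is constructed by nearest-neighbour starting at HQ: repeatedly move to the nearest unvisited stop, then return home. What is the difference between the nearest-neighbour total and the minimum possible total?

Excess over optimum: 12 m.

HQ: M8=16, E5=17, X7=22, B4=23, J2=25 ⇒ M8
M8: B4=14, X7=17, J2=18, E5=22 ⇒ B4
B4: E5=8, X7=12, J2=15 ⇒ E5
E5: X7=20, J2=23 ⇒ X7
X7: J2=3 ⇒ J2
NN route HQ → M8 → B4 → E5 → X7 → J2 → HQ costs 86.
Optimal: HQ → M8 → J2 → X7 → B4 → E5 → HQ costs 74 (by enumerating all 60 distinct tours).
Excess = 86 − 74 = 12.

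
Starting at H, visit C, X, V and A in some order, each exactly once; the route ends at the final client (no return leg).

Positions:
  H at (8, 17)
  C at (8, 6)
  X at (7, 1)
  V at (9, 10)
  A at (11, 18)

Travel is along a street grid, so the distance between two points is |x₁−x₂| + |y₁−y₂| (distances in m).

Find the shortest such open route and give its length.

There are 4! = 24 possible orderings.
H - C - X - V - A: 11+6+11+10 = 38
H - C - X - A - V: 11+6+21+10 = 48
H - C - V - X - A: 11+5+11+21 = 48
H - C - V - A - X: 11+5+10+21 = 47
H - C - A - X - V: 11+15+21+11 = 58
H - C - A - V - X: 11+15+10+11 = 47
H - X - C - V - A: 17+6+5+10 = 38
H - X - C - A - V: 17+6+15+10 = 48
H - X - V - C - A: 17+11+5+15 = 48
H - X - V - A - C: 17+11+10+15 = 53
H - X - A - C - V: 17+21+15+5 = 58
H - X - A - V - C: 17+21+10+5 = 53
H - V - C - X - A: 8+5+6+21 = 40
H - V - C - A - X: 8+5+15+21 = 49
… (10 more)
H - A - V - C - X: 4+10+5+6 = 25  ← best
The minimum is 25.
One shortest path: H → A → V → C → X.

25 m — the minimum one-way total.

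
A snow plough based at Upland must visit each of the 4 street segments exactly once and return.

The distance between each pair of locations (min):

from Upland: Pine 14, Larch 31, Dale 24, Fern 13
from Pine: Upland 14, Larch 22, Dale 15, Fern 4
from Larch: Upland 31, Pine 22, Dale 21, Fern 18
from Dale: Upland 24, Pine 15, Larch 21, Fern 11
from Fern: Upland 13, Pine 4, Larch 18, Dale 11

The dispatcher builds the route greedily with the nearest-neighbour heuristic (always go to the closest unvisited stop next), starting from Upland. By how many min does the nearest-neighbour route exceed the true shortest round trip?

From Upland: Fern=13, Pine=14, Dale=24, Larch=31 → choose Fern (13).
From Fern: Pine=4, Dale=11, Larch=18 → choose Pine (4).
From Pine: Dale=15, Larch=22 → choose Dale (15).
From Dale: Larch=21 → choose Larch (21).
NN route Upland → Fern → Pine → Dale → Larch → Upland costs 84.
Optimal: Upland → Pine → Larch → Dale → Fern → Upland costs 81 (by enumerating all 12 distinct tours).
Excess = 84 − 81 = 3.

The nearest-neighbour route is 3 min longer than optimal.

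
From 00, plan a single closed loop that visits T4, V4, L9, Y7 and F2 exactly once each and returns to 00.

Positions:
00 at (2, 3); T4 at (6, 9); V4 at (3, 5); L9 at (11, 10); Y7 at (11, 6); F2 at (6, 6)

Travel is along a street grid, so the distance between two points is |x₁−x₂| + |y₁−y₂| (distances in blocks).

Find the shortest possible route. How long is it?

Shortest round trip = 32 blocks.

With 5 stops there are 5!/2 = 60 distinct round trips (a route and its reverse cost the same).
00→T4→V4→L9→Y7→F2→00: 10+7+13+4+5+7 = 46
00→T4→V4→L9→F2→Y7→00: 10+7+13+9+5+12 = 56
00→T4→V4→Y7→L9→F2→00: 10+7+9+4+9+7 = 46
00→T4→V4→Y7→F2→L9→00: 10+7+9+5+9+16 = 56
00→T4→V4→F2→L9→Y7→00: 10+7+4+9+4+12 = 46
00→T4→V4→F2→Y7→L9→00: 10+7+4+5+4+16 = 46
00→T4→L9→V4→Y7→F2→00: 10+6+13+9+5+7 = 50
00→T4→L9→V4→F2→Y7→00: 10+6+13+4+5+12 = 50
00→T4→L9→Y7→V4→F2→00: 10+6+4+9+4+7 = 40
00→T4→L9→Y7→F2→V4→00: 10+6+4+5+4+3 = 32
00→T4→L9→F2→V4→Y7→00: 10+6+9+4+9+12 = 50
00→T4→L9→F2→Y7→V4→00: 10+6+9+5+9+3 = 42
00→T4→Y7→V4→L9→F2→00: 10+8+9+13+9+7 = 56
00→T4→Y7→V4→F2→L9→00: 10+8+9+4+9+16 = 56
… (46 more)
The minimum is 32.
One optimal route: 00 → T4 → L9 → Y7 → F2 → V4 → 00 (or its reverse).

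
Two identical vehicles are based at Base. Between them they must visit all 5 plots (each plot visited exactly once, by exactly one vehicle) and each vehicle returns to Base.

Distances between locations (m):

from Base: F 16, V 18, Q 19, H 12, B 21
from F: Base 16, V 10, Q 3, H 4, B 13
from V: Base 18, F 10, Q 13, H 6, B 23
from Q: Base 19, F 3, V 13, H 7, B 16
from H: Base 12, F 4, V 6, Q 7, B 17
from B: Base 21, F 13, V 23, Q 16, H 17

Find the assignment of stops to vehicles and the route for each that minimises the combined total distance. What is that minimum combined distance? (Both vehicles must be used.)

92 m — the smallest possible combined total.

There are 2^4 − 1 = 15 ways to divide the 5 stops into two non-empty groups. For each, the best each vehicle can do is its own shortest tour through its group:
  {F} + {V, Q, H, B}: 32 + 68 = 100
  {V} + {F, Q, H, B}: 36 + 56 = 92
  {F, V} + {Q, H, B}: 44 + 56 = 100
  {Q} + {F, V, H, B}: 38 + 62 = 100
  {F, Q} + {V, H, B}: 38 + 62 = 100
  {V, Q} + {F, H, B}: 50 + 50 = 100
  … (15 splits in total)
Best: vehicle 1 Base → V → Base = 36; vehicle 2 Base → H → F → Q → B → Base = 56; combined 92.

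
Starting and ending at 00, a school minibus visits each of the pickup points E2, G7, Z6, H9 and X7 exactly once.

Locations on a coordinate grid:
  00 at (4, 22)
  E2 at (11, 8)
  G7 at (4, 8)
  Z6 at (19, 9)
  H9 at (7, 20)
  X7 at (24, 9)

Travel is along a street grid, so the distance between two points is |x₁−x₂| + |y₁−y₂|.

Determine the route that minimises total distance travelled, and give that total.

68 — the shortest possible round trip.

00→E2→G7→Z6→H9→X7→00: 21+7+16+23+28+33 = 128
00→E2→G7→Z6→X7→H9→00: 21+7+16+5+28+5 = 82
00→E2→G7→H9→Z6→X7→00: 21+7+15+23+5+33 = 104
00→E2→G7→H9→X7→Z6→00: 21+7+15+28+5+28 = 104
00→E2→G7→X7→Z6→H9→00: 21+7+21+5+23+5 = 82
00→E2→G7→X7→H9→Z6→00: 21+7+21+28+23+28 = 128
00→E2→Z6→G7→H9→X7→00: 21+9+16+15+28+33 = 122
00→E2→Z6→G7→X7→H9→00: 21+9+16+21+28+5 = 100
00→E2→Z6→H9→G7→X7→00: 21+9+23+15+21+33 = 122
00→E2→Z6→H9→X7→G7→00: 21+9+23+28+21+14 = 116
00→E2→Z6→X7→G7→H9→00: 21+9+5+21+15+5 = 76
00→E2→Z6→X7→H9→G7→00: 21+9+5+28+15+14 = 92
00→E2→H9→G7→Z6→X7→00: 21+16+15+16+5+33 = 106
00→E2→H9→G7→X7→Z6→00: 21+16+15+21+5+28 = 106
… (46 more)
00→G7→E2→Z6→X7→H9→00: 14+7+9+5+28+5 = 68  ← best
The minimum is 68.
One optimal route: 00 → G7 → E2 → Z6 → X7 → H9 → 00 (or its reverse).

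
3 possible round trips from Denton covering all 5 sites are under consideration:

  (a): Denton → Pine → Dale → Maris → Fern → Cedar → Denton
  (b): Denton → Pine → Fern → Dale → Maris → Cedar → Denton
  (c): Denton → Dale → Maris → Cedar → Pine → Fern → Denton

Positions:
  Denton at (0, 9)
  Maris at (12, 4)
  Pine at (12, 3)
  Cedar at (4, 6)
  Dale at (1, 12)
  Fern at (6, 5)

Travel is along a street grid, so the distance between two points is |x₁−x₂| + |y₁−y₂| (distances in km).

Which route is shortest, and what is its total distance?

Shortest is (c), total 62 km.

(a): 18 + 20 + 19 + 7 + 3 + 7 = 74
(b): 18 + 8 + 12 + 19 + 10 + 7 = 74
(c): 4 + 19 + 10 + 11 + 8 + 10 = 62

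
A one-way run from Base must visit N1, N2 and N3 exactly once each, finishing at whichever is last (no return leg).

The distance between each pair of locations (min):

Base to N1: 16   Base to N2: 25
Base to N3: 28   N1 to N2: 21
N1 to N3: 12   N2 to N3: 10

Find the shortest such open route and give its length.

There are 3! = 6 possible orderings.
Base→N1→N2→N3: 16+21+10 = 47
Base→N1→N3→N2: 16+12+10 = 38
Base→N2→N1→N3: 25+21+12 = 58
Base→N2→N3→N1: 25+10+12 = 47
Base→N3→N1→N2: 28+12+21 = 61
Base→N3→N2→N1: 28+10+21 = 59
The minimum is 38.
One shortest path: Base → N1 → N3 → N2.

Minimum one-way distance = 38 min.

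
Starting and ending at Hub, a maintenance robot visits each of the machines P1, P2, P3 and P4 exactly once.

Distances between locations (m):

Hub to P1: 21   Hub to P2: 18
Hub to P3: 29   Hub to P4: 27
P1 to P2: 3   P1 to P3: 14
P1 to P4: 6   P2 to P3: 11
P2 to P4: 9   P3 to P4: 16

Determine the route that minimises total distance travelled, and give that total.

Shortest round trip = 72 m.

With 4 stops there are 4!/2 = 12 distinct round trips (a route and its reverse cost the same).
Hub - P1 - P2 - P3 - P4 - Hub: 21+3+11+16+27 = 78
Hub - P1 - P2 - P4 - P3 - Hub: 21+3+9+16+29 = 78
Hub - P1 - P3 - P2 - P4 - Hub: 21+14+11+9+27 = 82
Hub - P1 - P3 - P4 - P2 - Hub: 21+14+16+9+18 = 78
Hub - P1 - P4 - P2 - P3 - Hub: 21+6+9+11+29 = 76
Hub - P1 - P4 - P3 - P2 - Hub: 21+6+16+11+18 = 72
Hub - P2 - P1 - P3 - P4 - Hub: 18+3+14+16+27 = 78
Hub - P2 - P1 - P4 - P3 - Hub: 18+3+6+16+29 = 72
Hub - P2 - P3 - P1 - P4 - Hub: 18+11+14+6+27 = 76
Hub - P2 - P4 - P1 - P3 - Hub: 18+9+6+14+29 = 76
Hub - P3 - P1 - P2 - P4 - Hub: 29+14+3+9+27 = 82
Hub - P3 - P2 - P1 - P4 - Hub: 29+11+3+6+27 = 76
The minimum is 72.
One optimal route: Hub → P1 → P4 → P3 → P2 → Hub (or its reverse).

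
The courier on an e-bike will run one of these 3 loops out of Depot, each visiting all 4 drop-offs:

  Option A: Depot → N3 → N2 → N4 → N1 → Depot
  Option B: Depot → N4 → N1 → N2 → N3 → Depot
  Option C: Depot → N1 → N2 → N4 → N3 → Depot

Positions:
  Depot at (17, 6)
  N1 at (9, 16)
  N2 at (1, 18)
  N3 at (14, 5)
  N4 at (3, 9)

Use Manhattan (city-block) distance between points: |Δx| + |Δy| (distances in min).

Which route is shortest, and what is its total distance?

58 min — Option C is the shortest.

Option A: 4 + 26 + 11 + 13 + 18 = 72
Option B: 17 + 13 + 10 + 26 + 4 = 70
Option C: 18 + 10 + 11 + 15 + 4 = 58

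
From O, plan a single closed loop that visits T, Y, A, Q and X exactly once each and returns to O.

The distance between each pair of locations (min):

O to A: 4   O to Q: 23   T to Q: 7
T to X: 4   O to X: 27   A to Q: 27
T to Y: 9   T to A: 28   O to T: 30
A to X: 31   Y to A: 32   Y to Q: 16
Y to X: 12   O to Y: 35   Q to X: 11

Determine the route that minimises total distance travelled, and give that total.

With 5 stops there are 5!/2 = 60 distinct round trips (a route and its reverse cost the same).
O → T → Y → A → Q → X → O: 30+9+32+27+11+27 = 136
O → T → Y → A → X → Q → O: 30+9+32+31+11+23 = 136
O → T → Y → Q → A → X → O: 30+9+16+27+31+27 = 140
O → T → Y → Q → X → A → O: 30+9+16+11+31+4 = 101
O → T → Y → X → A → Q → O: 30+9+12+31+27+23 = 132
O → T → Y → X → Q → A → O: 30+9+12+11+27+4 = 93
O → T → A → Y → Q → X → O: 30+28+32+16+11+27 = 144
O → T → A → Y → X → Q → O: 30+28+32+12+11+23 = 136
O → T → A → Q → Y → X → O: 30+28+27+16+12+27 = 140
O → T → A → Q → X → Y → O: 30+28+27+11+12+35 = 143
O → T → A → X → Y → Q → O: 30+28+31+12+16+23 = 140
O → T → A → X → Q → Y → O: 30+28+31+11+16+35 = 151
O → T → Q → Y → A → X → O: 30+7+16+32+31+27 = 143
O → T → Q → Y → X → A → O: 30+7+16+12+31+4 = 100
… (46 more)
O → A → Y → X → T → Q → O: 4+32+12+4+7+23 = 82  ← best
The minimum is 82.
One optimal route: O → A → Y → X → T → Q → O (or its reverse).

82 min — the shortest possible round trip.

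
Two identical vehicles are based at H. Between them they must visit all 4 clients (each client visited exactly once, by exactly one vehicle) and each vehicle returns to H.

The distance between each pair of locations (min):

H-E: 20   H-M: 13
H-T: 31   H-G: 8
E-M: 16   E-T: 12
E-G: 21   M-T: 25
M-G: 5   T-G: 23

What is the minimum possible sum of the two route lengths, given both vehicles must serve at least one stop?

There are 2^3 − 1 = 7 ways to divide the 4 stops into two non-empty groups. For each, the best each vehicle can do is its own shortest tour through its group:
  {E} + {M, T, G}: 40 + 69 = 109
  {M} + {E, T, G}: 26 + 63 = 89
  {E, M} + {T, G}: 49 + 62 = 111
  {T} + {E, M, G}: 62 + 49 = 111
  {E, T} + {M, G}: 63 + 26 = 89
  {M, T} + {E, G}: 69 + 49 = 118
  … (7 splits in total)
  {E, M, T} + {G}: 70 + 16 = 86  ← best
Best: vehicle 1 H → E → T → M → H = 70; vehicle 2 H → G → H = 16; combined 86.

Minimum combined distance: 86 min.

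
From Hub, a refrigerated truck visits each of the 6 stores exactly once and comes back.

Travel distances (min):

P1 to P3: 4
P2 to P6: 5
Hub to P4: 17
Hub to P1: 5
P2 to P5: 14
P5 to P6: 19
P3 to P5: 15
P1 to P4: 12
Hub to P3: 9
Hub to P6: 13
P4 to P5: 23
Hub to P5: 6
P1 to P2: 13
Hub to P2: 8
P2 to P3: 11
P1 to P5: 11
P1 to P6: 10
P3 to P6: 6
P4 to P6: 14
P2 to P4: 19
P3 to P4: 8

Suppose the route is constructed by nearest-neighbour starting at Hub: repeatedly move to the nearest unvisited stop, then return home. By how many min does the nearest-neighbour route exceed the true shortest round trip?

18 min longer than the optimal tour.

Hub: P1=5, P5=6, P2=8, P3=9, P6=13, P4=17 ⇒ P1
P1: P3=4, P6=10, P5=11, P4=12, P2=13 ⇒ P3
P3: P6=6, P4=8, P2=11, P5=15 ⇒ P6
P6: P2=5, P4=14, P5=19 ⇒ P2
P2: P5=14, P4=19 ⇒ P5
P5: P4=23 ⇒ P4
NN route Hub → P1 → P3 → P6 → P2 → P5 → P4 → Hub costs 74.
Optimal: Hub → P1 → P3 → P4 → P6 → P2 → P5 → Hub costs 56 (by enumerating all 360 distinct tours).
Excess = 74 − 56 = 18.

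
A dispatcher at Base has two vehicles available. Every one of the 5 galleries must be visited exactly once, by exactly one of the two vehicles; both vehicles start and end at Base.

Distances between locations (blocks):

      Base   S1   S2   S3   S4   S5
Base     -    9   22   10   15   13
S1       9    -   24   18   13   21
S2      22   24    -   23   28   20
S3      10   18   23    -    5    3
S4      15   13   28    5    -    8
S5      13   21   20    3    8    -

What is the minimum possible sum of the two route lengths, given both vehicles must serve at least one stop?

Check every non-empty split of the stops between the two vehicles; for each half take its own optimal tour:
  {S1} + {S2, S3, S4, S5}: 18 + 65 = 83
  {S2} + {S1, S3, S4, S5}: 44 + 43 = 87
  {S1, S2} + {S3, S4, S5}: 55 + 36 = 91
  {S3} + {S1, S2, S4, S5}: 20 + 72 = 92
  {S1, S3} + {S2, S4, S5}: 37 + 65 = 102
  {S2, S3} + {S1, S4, S5}: 55 + 43 = 98
  … (15 splits in total)
Best: vehicle 1 Base → S1 → Base = 18; vehicle 2 Base → S2 → S5 → S3 → S4 → Base = 65; combined 83.

Minimum combined distance: 83 blocks.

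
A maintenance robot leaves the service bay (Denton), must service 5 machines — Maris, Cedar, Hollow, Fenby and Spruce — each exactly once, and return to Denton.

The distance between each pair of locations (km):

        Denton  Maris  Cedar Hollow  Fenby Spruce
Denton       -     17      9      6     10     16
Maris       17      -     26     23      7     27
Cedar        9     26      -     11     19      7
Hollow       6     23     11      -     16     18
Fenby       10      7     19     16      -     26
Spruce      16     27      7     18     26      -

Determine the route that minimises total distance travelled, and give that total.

Denton-Maris-Cedar-Hollow-Fenby-Spruce-Denton: 17+26+11+16+26+16 = 112
Denton-Maris-Cedar-Hollow-Spruce-Fenby-Denton: 17+26+11+18+26+10 = 108
Denton-Maris-Cedar-Fenby-Hollow-Spruce-Denton: 17+26+19+16+18+16 = 112
Denton-Maris-Cedar-Fenby-Spruce-Hollow-Denton: 17+26+19+26+18+6 = 112
Denton-Maris-Cedar-Spruce-Hollow-Fenby-Denton: 17+26+7+18+16+10 = 94
Denton-Maris-Cedar-Spruce-Fenby-Hollow-Denton: 17+26+7+26+16+6 = 98
Denton-Maris-Hollow-Cedar-Fenby-Spruce-Denton: 17+23+11+19+26+16 = 112
Denton-Maris-Hollow-Cedar-Spruce-Fenby-Denton: 17+23+11+7+26+10 = 94
Denton-Maris-Hollow-Fenby-Cedar-Spruce-Denton: 17+23+16+19+7+16 = 98
Denton-Maris-Hollow-Fenby-Spruce-Cedar-Denton: 17+23+16+26+7+9 = 98
Denton-Maris-Hollow-Spruce-Cedar-Fenby-Denton: 17+23+18+7+19+10 = 94
Denton-Maris-Hollow-Spruce-Fenby-Cedar-Denton: 17+23+18+26+19+9 = 112
Denton-Maris-Fenby-Cedar-Hollow-Spruce-Denton: 17+7+19+11+18+16 = 88
Denton-Maris-Fenby-Cedar-Spruce-Hollow-Denton: 17+7+19+7+18+6 = 74
… (46 more)
Denton-Hollow-Cedar-Spruce-Maris-Fenby-Denton: 6+11+7+27+7+10 = 68  ← best
The minimum is 68.
One optimal route: Denton → Hollow → Cedar → Spruce → Maris → Fenby → Denton (or its reverse).

68 km — the shortest possible round trip.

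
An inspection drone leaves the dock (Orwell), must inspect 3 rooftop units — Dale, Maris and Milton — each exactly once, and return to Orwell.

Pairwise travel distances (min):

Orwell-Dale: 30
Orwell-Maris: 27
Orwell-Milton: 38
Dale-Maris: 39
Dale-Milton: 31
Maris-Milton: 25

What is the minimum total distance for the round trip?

Minimum total distance: 113 min.

Orwell → Dale → Maris → Milton → Orwell: 30+39+25+38 = 132
Orwell → Dale → Milton → Maris → Orwell: 30+31+25+27 = 113
Orwell → Maris → Dale → Milton → Orwell: 27+39+31+38 = 135
The minimum is 113.
One optimal route: Orwell → Dale → Milton → Maris → Orwell (or its reverse).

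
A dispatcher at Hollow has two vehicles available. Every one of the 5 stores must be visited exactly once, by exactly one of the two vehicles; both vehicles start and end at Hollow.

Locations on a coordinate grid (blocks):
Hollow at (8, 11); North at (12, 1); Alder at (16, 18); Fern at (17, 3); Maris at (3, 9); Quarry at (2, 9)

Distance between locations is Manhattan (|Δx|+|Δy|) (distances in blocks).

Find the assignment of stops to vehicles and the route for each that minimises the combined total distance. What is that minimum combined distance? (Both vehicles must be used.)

There are 2^4 − 1 = 15 ways to divide the 5 stops into two non-empty groups. For each, the best each vehicle can do is its own shortest tour through its group:
  {North} + {Alder, Fern, Maris, Quarry}: 28 + 60 = 88
  {Alder} + {North, Fern, Maris, Quarry}: 30 + 50 = 80
  {North, Alder} + {Fern, Maris, Quarry}: 50 + 46 = 96
  {Fern} + {North, Alder, Maris, Quarry}: 34 + 62 = 96
  {North, Fern} + {Alder, Maris, Quarry}: 38 + 46 = 84
  {Alder, Fern} + {North, Maris, Quarry}: 48 + 40 = 88
  … (15 splits in total)
  {North, Alder, Fern} + {Maris, Quarry}: 52 + 16 = 68  ← best
Best: vehicle 1 Hollow → North → Fern → Alder → Hollow = 52; vehicle 2 Hollow → Maris → Quarry → Hollow = 16; combined 68.

68 blocks — the smallest possible combined total.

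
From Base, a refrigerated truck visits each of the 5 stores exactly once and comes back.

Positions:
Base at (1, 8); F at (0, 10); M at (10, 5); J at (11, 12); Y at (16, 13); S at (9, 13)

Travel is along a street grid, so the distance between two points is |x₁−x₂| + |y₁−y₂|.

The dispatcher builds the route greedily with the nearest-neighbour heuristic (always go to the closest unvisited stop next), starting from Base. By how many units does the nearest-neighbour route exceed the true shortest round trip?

The nearest-neighbour route is 2 longer than optimal.

Base: F=3, M=12, S=13, J=14, Y=20 ⇒ F
F: S=12, J=13, M=15, Y=19 ⇒ S
S: J=3, Y=7, M=9 ⇒ J
J: Y=6, M=8 ⇒ Y
Y: M=14 ⇒ M
NN route Base → F → S → J → Y → M → Base costs 50.
Optimal: Base → F → S → Y → J → M → Base costs 48 (by enumerating all 60 distinct tours).
Excess = 50 − 48 = 2.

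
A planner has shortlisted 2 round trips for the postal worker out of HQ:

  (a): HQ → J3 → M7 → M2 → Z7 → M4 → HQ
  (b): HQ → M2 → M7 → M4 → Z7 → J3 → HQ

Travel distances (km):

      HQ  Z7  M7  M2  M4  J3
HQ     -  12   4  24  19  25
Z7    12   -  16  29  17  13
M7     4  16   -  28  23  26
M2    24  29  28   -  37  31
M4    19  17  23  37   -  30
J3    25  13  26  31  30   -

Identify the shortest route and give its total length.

130 km — (b) is the shortest.

(a): 25 + 26 + 28 + 29 + 17 + 19 = 144
(b): 24 + 28 + 23 + 17 + 13 + 25 = 130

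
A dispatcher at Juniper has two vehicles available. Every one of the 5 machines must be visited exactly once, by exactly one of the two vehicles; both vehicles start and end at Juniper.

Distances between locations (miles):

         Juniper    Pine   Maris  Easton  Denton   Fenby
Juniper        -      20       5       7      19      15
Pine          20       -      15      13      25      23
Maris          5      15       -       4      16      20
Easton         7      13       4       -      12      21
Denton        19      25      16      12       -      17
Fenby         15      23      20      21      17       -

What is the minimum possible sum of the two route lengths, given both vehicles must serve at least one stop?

There are 2^4 − 1 = 15 ways to divide the 5 stops into two non-empty groups. For each, the best each vehicle can do is its own shortest tour through its group:
  {Pine} + {Maris, Easton, Denton, Fenby}: 40 + 53 = 93
  {Maris} + {Pine, Easton, Denton, Fenby}: 10 + 77 = 87
  {Pine, Maris} + {Easton, Denton, Fenby}: 40 + 51 = 91
  {Easton} + {Pine, Maris, Denton, Fenby}: 14 + 77 = 91
  {Pine, Easton} + {Maris, Denton, Fenby}: 40 + 53 = 93
  {Maris, Easton} + {Pine, Denton, Fenby}: 16 + 77 = 93
  … (15 splits in total)
Best: vehicle 1 Juniper → Maris → Juniper = 10; vehicle 2 Juniper → Pine → Easton → Denton → Fenby → Juniper = 77; combined 87.

87 miles — the smallest possible combined total.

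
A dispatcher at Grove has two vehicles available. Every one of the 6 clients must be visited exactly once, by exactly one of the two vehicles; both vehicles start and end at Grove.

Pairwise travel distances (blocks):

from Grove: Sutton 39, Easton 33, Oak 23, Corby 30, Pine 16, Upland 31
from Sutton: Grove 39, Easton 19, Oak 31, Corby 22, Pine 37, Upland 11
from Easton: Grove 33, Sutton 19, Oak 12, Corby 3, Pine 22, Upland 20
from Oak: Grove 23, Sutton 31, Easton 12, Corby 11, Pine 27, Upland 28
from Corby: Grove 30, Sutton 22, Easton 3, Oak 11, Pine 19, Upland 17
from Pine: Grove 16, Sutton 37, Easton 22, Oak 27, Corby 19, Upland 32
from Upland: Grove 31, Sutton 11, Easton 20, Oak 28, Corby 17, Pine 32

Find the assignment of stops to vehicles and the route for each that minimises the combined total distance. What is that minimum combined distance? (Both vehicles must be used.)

Check every non-empty split of the stops between the two vehicles; for each half take its own optimal tour:
  {Sutton} + {Easton, Oak, Corby, Pine, Upland}: 78 + 103 = 181
  {Easton} + {Sutton, Oak, Corby, Pine, Upland}: 66 + 115 = 181
  {Sutton, Easton} + {Oak, Corby, Pine, Upland}: 91 + 99 = 190
  {Oak} + {Sutton, Easton, Corby, Pine, Upland}: 46 + 99 = 145
  {Sutton, Oak} + {Easton, Corby, Pine, Upland}: 93 + 89 = 182
  {Easton, Oak} + {Sutton, Corby, Pine, Upland}: 68 + 99 = 167
  … (31 splits in total)
  {Pine} + {Sutton, Easton, Oak, Corby, Upland}: 32 + 98 = 130  ← best
Best: vehicle 1 Grove → Pine → Grove = 32; vehicle 2 Grove → Oak → Corby → Easton → Sutton → Upland → Grove = 98; combined 130.

130 blocks — the smallest possible combined total.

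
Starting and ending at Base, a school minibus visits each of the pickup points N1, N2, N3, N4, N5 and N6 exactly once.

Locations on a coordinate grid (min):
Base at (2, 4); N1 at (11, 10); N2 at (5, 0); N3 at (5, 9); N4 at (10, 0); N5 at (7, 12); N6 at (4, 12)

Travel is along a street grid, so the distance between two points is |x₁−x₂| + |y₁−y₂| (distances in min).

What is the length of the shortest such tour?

There are 360 distinct closed tours to check (reversals are equivalent).
Base-N1-N2-N3-N4-N5-N6-Base: 15+16+9+14+15+3+10 = 82
Base-N1-N2-N3-N4-N6-N5-Base: 15+16+9+14+18+3+13 = 88
Base-N1-N2-N3-N5-N4-N6-Base: 15+16+9+5+15+18+10 = 88
Base-N1-N2-N3-N5-N6-N4-Base: 15+16+9+5+3+18+12 = 78
Base-N1-N2-N3-N6-N4-N5-Base: 15+16+9+4+18+15+13 = 90
Base-N1-N2-N3-N6-N5-N4-Base: 15+16+9+4+3+15+12 = 74
Base-N1-N2-N4-N3-N5-N6-Base: 15+16+5+14+5+3+10 = 68
Base-N1-N2-N4-N3-N6-N5-Base: 15+16+5+14+4+3+13 = 70
… (352 more)
Base-N2-N4-N1-N5-N6-N3-Base: 7+5+11+6+3+4+8 = 44  ← best
The minimum is 44.
One optimal route: Base → N2 → N4 → N1 → N5 → N6 → N3 → Base (or its reverse).

Minimum total distance: 44 min.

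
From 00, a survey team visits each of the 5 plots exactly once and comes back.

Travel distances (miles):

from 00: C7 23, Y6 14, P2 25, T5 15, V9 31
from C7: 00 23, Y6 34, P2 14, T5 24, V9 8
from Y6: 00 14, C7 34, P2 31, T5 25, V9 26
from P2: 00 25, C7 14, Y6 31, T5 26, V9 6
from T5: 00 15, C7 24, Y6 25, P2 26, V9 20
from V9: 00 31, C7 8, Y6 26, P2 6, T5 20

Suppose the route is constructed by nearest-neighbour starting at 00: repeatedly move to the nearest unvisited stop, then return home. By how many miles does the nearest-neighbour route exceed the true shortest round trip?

From 00: Y6=14, T5=15, C7=23, P2=25, V9=31 → choose Y6 (14).
From Y6: T5=25, V9=26, P2=31, C7=34 → choose T5 (25).
From T5: V9=20, C7=24, P2=26 → choose V9 (20).
From V9: P2=6, C7=8 → choose P2 (6).
From P2: C7=14 → choose C7 (14).
NN route 00 → Y6 → T5 → V9 → P2 → C7 → 00 costs 102.
Optimal: 00 → Y6 → P2 → V9 → C7 → T5 → 00 costs 98 (by enumerating all 60 distinct tours).
Excess = 102 − 98 = 4.

Excess over optimum: 4 miles.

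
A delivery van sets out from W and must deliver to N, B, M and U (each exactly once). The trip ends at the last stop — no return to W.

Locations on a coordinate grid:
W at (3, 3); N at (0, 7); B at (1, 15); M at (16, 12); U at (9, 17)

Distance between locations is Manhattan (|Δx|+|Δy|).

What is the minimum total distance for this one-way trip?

There are 4! = 24 possible orderings.
W → N → B → M → U: 7+9+18+12 = 46
W → N → B → U → M: 7+9+10+12 = 38
W → N → M → B → U: 7+21+18+10 = 56
W → N → M → U → B: 7+21+12+10 = 50
W → N → U → B → M: 7+19+10+18 = 54
W → N → U → M → B: 7+19+12+18 = 56
W → B → N → M → U: 14+9+21+12 = 56
W → B → N → U → M: 14+9+19+12 = 54
W → B → M → N → U: 14+18+21+19 = 72
W → B → M → U → N: 14+18+12+19 = 63
W → B → U → N → M: 14+10+19+21 = 64
W → B → U → M → N: 14+10+12+21 = 57
W → M → N → B → U: 22+21+9+10 = 62
W → M → N → U → B: 22+21+19+10 = 72
… (10 more)
The minimum is 38.
One shortest path: W → N → B → U → M.

38 — the minimum one-way total.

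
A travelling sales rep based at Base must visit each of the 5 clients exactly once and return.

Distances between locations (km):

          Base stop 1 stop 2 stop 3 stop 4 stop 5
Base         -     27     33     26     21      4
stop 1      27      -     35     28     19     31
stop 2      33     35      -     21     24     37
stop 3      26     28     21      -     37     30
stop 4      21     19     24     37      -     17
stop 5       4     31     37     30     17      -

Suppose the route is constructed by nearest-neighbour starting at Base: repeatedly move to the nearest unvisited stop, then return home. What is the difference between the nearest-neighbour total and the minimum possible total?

From Base: stop 5=4, stop 4=21, stop 3=26, stop 1=27, stop 2=33 → choose stop 5 (4).
From stop 5: stop 4=17, stop 3=30, stop 1=31, stop 2=37 → choose stop 4 (17).
From stop 4: stop 1=19, stop 2=24, stop 3=37 → choose stop 1 (19).
From stop 1: stop 3=28, stop 2=35 → choose stop 3 (28).
From stop 3: stop 2=21 → choose stop 2 (21).
NN route Base → stop 5 → stop 4 → stop 1 → stop 3 → stop 2 → Base costs 122.
Optimal: Base → stop 1 → stop 3 → stop 2 → stop 4 → stop 5 → Base costs 121 (by enumerating all 60 distinct tours).
Excess = 122 − 121 = 1.

Excess over optimum: 1 km.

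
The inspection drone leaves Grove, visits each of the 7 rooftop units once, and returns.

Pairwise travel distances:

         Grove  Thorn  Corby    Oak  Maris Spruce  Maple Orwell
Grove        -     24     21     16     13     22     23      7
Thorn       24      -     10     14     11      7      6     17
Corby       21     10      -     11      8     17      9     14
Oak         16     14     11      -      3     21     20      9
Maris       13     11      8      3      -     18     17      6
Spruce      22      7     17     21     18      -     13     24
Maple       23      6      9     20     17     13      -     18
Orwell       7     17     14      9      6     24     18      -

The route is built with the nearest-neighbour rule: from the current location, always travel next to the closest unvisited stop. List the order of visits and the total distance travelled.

Grove → [Orwell:7 / Maris:13 / Oak:16 / Corby:21 / Spruce:22 / Maple:23 / Thorn:24] → Orwell (7)
Orwell → [Maris:6 / Oak:9 / Corby:14 / Thorn:17 / Maple:18 / Spruce:24] → Maris (6)
Maris → [Oak:3 / Corby:8 / Thorn:11 / Maple:17 / Spruce:18] → Oak (3)
Oak → [Corby:11 / Thorn:14 / Maple:20 / Spruce:21] → Corby (11)
Corby → [Maple:9 / Thorn:10 / Spruce:17] → Maple (9)
Maple → [Thorn:6 / Spruce:13] → Thorn (6)
Thorn → [Spruce:7] → Spruce (7)
Return Spruce→Grove: 22.
Total = 7 + 6 + 3 + 11 + 9 + 6 + 7 + 22 = 71.

71 along Grove → Orwell → Maris → Oak → Corby → Maple → Thorn → Spruce → Grove.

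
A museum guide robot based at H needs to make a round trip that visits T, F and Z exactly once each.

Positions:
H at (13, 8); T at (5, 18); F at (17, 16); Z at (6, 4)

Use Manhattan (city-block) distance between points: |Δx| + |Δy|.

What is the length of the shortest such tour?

52 — the shortest possible round trip.

There are 3 distinct closed tours to check (reversals are equivalent).
H → T → F → Z → H: 18+14+23+11 = 66
H → T → Z → F → H: 18+15+23+12 = 68
H → F → T → Z → H: 12+14+15+11 = 52
The minimum is 52.
One optimal route: H → F → T → Z → H (or its reverse).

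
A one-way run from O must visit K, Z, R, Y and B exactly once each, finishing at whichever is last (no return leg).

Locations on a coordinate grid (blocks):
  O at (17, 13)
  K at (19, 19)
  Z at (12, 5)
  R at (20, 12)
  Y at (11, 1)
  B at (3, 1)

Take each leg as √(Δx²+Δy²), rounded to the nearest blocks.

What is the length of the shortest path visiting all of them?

36 blocks — the minimum one-way total.

There are 5! = 120 possible orderings.
O - K - Z - R - Y - B: 6+16+11+14+8 = 55
O - K - Z - R - B - Y: 6+16+11+20+8 = 61
O - K - Z - Y - R - B: 6+16+4+14+20 = 60
O - K - Z - Y - B - R: 6+16+4+8+20 = 54
O - K - Z - B - R - Y: 6+16+10+20+14 = 66
O - K - Z - B - Y - R: 6+16+10+8+14 = 54
O - K - R - Z - Y - B: 6+7+11+4+8 = 36
O - K - R - Z - B - Y: 6+7+11+10+8 = 42
O - K - R - Y - Z - B: 6+7+14+4+10 = 41
O - K - R - Y - B - Z: 6+7+14+8+10 = 45
O - K - R - B - Z - Y: 6+7+20+10+4 = 47
O - K - R - B - Y - Z: 6+7+20+8+4 = 45
O - K - Y - Z - R - B: 6+20+4+11+20 = 61
O - K - Y - Z - B - R: 6+20+4+10+20 = 60
… (106 more)
The minimum is 36.
One shortest path: O → K → R → Z → Y → B.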